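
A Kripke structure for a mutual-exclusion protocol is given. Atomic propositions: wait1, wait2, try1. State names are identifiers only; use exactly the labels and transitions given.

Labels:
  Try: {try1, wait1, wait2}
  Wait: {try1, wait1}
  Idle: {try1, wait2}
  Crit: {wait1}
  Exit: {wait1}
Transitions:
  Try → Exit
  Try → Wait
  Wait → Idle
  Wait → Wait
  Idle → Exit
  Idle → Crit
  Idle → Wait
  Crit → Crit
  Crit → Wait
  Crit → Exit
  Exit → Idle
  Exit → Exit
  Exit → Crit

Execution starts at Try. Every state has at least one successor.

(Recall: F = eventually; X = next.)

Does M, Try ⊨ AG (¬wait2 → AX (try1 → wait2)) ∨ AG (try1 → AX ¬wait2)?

States satisfying ¬wait2 → AX (try1 → wait2): {Try, Idle, Exit}.
States satisfying AG (¬wait2 → AX (try1 → wait2)): ∅.
States satisfying try1 → AX ¬wait2: {Try, Idle, Crit, Exit}.
States satisfying AG (try1 → AX ¬wait2): ∅.
States satisfying AG (¬wait2 → AX (try1 → wait2)) ∨ AG (try1 → AX ¬wait2): ∅.
Try ∉ Sat(AG (¬wait2 → AX (try1 → wait2)) ∨ AG (try1 → AX ¬wait2)).

Does not hold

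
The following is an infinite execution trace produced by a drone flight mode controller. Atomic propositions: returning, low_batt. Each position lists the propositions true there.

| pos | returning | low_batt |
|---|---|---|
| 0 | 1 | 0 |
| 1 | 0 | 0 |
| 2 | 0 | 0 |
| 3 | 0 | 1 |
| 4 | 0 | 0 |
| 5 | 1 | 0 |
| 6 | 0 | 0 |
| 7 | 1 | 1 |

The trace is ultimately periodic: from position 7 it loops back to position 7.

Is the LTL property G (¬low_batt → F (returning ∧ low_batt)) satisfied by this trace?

Satisfied

¬low_batt → F (returning ∧ low_batt) holds at every position 0..7, and those are all positions ever visited, so G (¬low_batt → F (returning ∧ low_batt)) holds.
Positions where ¬low_batt holds: 0, 1, 2, 4, 5, 6.
Check F (returning ∧ low_batt) at each: 0→ok, 1→ok, 2→ok, 4→ok, 5→ok, 6→ok.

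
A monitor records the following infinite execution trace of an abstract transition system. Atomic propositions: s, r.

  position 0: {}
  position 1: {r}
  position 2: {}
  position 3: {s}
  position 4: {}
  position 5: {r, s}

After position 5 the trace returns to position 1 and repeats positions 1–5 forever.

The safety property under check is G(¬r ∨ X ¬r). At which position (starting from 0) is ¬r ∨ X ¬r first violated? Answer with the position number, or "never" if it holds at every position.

5

Check ¬r ∨ X ¬r at each position in order: 0 ✓, 1 ✓, 2 ✓, 3 ✓, 4 ✓.
At position 5 the labels are {r, s} and the next position 1 has {r}, so ¬r ∨ X ¬r is false there. This is the first violation.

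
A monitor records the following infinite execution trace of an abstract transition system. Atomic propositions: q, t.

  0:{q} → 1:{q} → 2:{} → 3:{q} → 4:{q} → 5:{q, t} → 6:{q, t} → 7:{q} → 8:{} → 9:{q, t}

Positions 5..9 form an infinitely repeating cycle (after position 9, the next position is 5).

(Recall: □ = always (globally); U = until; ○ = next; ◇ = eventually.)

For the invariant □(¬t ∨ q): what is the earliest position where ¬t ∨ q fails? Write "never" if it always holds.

¬t ∨ q holds at every position 0..9, and those are all the positions the trace ever visits, so the invariant □(¬t ∨ q) is never violated.

never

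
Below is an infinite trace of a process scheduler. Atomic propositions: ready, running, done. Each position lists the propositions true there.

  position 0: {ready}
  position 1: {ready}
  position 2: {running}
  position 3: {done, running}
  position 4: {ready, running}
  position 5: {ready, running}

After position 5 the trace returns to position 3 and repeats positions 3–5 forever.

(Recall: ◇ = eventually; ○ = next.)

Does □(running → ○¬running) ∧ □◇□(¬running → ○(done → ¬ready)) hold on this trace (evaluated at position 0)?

running → ○¬running must hold at every position from 0 onward. It fails at position 2, so □(running → ○¬running) is false.
Positions where running holds: 2, 3, 4, 5.
Check ○¬running at each: 2→fails, 3→fails, 4→fails, 5→fails.
◇□(¬running → ○(done → ¬ready)) holds at every position 0..5, and those are all positions ever visited, so □◇□(¬running → ○(done → ¬ready)) holds.
At position 0: □(running → ○¬running) is false; □◇□(¬running → ○(done → ¬ready)) is true; so □(running → ○¬running) ∧ □◇□(¬running → ○(done → ¬ready)) is false.

Violated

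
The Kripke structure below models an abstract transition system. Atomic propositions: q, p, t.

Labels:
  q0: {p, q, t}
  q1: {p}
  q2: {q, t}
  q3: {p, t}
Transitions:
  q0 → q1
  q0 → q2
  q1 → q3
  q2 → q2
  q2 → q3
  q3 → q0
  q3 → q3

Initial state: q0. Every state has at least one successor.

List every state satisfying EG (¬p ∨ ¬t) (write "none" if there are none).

States satisfying ¬p ∨ ¬t: {q1, q2}.
States satisfying EG (¬p ∨ ¬t): {q2}.

{q2}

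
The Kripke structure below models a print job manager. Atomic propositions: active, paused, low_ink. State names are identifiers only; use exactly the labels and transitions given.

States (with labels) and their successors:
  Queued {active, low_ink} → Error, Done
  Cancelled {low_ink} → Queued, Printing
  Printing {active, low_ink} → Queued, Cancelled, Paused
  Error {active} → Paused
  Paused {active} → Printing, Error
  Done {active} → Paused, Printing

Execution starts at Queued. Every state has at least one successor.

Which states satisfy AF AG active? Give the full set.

none

States satisfying AG active: ∅.
States satisfying AF AG active: ∅.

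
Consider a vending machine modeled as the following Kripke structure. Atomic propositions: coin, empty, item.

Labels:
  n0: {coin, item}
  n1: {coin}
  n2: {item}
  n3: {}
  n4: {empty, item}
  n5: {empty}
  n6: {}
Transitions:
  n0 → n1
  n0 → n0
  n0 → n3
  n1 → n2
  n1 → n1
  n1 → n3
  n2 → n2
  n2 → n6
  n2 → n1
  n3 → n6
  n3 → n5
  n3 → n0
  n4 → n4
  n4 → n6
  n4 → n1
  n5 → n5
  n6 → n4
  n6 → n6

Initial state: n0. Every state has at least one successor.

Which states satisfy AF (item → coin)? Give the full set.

States satisfying item → coin: {n0, n1, n3, n5, n6}.
States satisfying AF (item → coin): {n0, n1, n3, n5, n6}.

{n0, n1, n3, n5, n6}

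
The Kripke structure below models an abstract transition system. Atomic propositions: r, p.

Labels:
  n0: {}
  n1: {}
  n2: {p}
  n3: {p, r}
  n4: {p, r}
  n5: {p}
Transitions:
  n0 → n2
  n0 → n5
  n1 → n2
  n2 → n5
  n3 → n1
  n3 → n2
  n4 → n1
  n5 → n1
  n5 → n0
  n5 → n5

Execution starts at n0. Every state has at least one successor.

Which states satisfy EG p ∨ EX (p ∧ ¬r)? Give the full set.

States satisfying p: {n2, n3, n4, n5}.
States satisfying EG p: {n2, n3, n5}.
States satisfying p ∧ ¬r: {n2, n5}.
States satisfying EX (p ∧ ¬r): {n0, n1, n2, n3, n5}.
States satisfying EG p ∨ EX (p ∧ ¬r): {n0, n1, n2, n3, n5}.

{n0, n1, n2, n3, n5}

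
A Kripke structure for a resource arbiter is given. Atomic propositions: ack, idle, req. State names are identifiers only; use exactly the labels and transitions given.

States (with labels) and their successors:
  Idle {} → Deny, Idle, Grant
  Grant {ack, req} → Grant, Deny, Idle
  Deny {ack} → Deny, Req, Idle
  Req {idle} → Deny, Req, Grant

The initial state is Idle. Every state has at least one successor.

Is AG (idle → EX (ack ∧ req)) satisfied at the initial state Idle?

States satisfying idle → EX (ack ∧ req): {Idle, Grant, Deny, Req}.
States satisfying AG (idle → EX (ack ∧ req)): {Idle, Grant, Deny, Req}.
Every state reachable from Idle satisfies idle → EX (ack ∧ req).
Idle ∈ Sat(AG (idle → EX (ack ∧ req))).

Holds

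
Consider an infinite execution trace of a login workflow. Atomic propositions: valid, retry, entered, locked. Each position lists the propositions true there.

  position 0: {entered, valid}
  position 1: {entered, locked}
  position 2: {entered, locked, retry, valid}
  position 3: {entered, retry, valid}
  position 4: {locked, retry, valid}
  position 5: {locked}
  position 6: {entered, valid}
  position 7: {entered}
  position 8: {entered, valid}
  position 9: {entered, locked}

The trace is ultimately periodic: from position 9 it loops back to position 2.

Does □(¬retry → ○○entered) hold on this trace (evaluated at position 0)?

¬retry → ○○entered holds at every position 0..9, and those are all positions ever visited, so □(¬retry → ○○entered) holds.
Positions where ¬retry holds: 0, 1, 5, 6, 7, 8, 9.
Check ○○entered at each: 0→ok, 1→ok, 5→ok, 6→ok, 7→ok, 8→ok, 9→ok.

Satisfied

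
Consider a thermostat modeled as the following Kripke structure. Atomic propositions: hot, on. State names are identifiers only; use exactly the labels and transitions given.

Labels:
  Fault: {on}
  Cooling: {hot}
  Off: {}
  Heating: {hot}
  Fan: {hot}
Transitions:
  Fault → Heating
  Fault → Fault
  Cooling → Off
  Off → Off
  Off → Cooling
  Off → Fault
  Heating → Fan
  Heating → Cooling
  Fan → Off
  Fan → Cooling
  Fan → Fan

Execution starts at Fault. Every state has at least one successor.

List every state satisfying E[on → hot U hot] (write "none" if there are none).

{Cooling, Off, Heating, Fan}

States satisfying on → hot: {Cooling, Off, Heating, Fan}.
States satisfying hot: {Cooling, Heating, Fan}.
States satisfying E[on → hot U hot]: {Cooling, Off, Heating, Fan}.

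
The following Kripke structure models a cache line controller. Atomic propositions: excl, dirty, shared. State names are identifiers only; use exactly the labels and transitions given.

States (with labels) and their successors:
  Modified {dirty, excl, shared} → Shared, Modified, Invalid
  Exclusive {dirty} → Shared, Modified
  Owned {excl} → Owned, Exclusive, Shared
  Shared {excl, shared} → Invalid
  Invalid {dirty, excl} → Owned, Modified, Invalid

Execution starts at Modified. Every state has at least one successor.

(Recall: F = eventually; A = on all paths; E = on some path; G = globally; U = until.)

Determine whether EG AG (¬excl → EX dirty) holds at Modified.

Holds

States satisfying AG (¬excl → EX dirty): {Modified, Exclusive, Owned, Shared, Invalid}.
States satisfying EG AG (¬excl → EX dirty): {Modified, Exclusive, Owned, Shared, Invalid}.
Modified ∈ Sat(EG AG (¬excl → EX dirty)).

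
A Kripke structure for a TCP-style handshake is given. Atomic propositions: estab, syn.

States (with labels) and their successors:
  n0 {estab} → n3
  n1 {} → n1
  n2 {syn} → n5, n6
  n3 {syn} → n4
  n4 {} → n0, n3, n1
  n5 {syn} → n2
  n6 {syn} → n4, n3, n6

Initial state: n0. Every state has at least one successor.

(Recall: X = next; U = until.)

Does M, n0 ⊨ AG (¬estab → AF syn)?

States satisfying ¬estab → AF syn: {n0, n2, n3, n5, n6}.
States satisfying AG (¬estab → AF syn): ∅.
n1 is reachable from n0 and violates ¬estab → AF syn, so AG fails at n0.
n0 ∉ Sat(AG (¬estab → AF syn)).

Violated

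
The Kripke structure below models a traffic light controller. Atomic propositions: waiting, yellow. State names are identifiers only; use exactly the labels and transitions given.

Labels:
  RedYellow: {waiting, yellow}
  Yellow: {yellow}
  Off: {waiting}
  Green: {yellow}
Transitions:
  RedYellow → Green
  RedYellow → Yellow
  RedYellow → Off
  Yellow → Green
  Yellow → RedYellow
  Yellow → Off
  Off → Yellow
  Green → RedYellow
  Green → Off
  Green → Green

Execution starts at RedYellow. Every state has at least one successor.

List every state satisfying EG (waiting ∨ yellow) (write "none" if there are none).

{RedYellow, Yellow, Off, Green}

States satisfying waiting ∨ yellow: {RedYellow, Yellow, Off, Green}.
States satisfying EG (waiting ∨ yellow): {RedYellow, Yellow, Off, Green}.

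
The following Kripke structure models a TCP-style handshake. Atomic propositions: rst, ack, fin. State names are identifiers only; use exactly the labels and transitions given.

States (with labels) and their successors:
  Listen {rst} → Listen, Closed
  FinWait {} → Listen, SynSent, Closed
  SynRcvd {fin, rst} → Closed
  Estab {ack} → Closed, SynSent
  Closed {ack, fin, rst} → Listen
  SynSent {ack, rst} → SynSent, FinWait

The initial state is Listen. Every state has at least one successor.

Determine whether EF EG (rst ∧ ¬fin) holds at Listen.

Yes

States satisfying EG (rst ∧ ¬fin): {Listen, SynSent}.
States satisfying EF EG (rst ∧ ¬fin): {Listen, FinWait, SynRcvd, Estab, Closed, SynSent}.
Some path from Listen reaches a state where EG (rst ∧ ¬fin) holds.
Listen ∈ Sat(EF EG (rst ∧ ¬fin)).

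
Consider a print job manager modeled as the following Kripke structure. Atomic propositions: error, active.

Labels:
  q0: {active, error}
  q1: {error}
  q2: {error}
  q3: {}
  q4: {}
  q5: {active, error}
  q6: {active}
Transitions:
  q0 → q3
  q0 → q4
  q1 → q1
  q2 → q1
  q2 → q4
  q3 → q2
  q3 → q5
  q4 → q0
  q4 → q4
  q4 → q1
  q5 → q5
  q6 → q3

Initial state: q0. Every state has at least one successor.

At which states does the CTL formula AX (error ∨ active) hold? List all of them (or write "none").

States satisfying error ∨ active: {q0, q1, q2, q5, q6}.
States satisfying AX (error ∨ active): {q1, q3, q5}.

{q1, q3, q5}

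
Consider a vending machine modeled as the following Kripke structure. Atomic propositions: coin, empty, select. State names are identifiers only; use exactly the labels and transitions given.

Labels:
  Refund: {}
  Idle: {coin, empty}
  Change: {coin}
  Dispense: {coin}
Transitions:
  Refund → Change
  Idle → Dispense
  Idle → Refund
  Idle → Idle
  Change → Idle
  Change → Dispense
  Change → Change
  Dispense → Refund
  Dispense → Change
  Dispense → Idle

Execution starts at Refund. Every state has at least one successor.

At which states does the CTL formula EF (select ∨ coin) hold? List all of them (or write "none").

{Refund, Idle, Change, Dispense}

States satisfying select ∨ coin: {Idle, Change, Dispense}.
States satisfying EF (select ∨ coin): {Refund, Idle, Change, Dispense}.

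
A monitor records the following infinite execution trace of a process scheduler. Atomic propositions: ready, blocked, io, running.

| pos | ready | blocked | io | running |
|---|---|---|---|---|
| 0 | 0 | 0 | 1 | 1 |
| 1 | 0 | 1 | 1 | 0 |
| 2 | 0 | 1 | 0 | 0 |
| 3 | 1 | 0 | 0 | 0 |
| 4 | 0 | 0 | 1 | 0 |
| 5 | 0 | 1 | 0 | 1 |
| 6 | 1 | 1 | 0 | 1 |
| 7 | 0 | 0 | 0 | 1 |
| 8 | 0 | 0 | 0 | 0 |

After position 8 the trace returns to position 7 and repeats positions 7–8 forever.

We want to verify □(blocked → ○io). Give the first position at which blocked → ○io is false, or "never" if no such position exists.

Check blocked → ○io at each position in order: 0 ✓.
At position 1 the labels are {blocked, io} and the next position 2 has {blocked}, so blocked → ○io is false there. This is the first violation.

1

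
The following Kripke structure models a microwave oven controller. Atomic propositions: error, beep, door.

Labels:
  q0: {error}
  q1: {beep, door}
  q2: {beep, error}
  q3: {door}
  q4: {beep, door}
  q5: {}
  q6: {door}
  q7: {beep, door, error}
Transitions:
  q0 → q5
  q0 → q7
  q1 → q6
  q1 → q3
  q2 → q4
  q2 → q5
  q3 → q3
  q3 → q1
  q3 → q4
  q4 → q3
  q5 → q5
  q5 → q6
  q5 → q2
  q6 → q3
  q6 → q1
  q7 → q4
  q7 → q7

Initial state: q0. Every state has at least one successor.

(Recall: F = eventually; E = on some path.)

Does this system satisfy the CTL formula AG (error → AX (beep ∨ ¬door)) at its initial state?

Satisfied

States satisfying error → AX (beep ∨ ¬door): {q0, q1, q2, q3, q4, q5, q6, q7}.
States satisfying AG (error → AX (beep ∨ ¬door)): {q0, q1, q2, q3, q4, q5, q6, q7}.
Every state reachable from q0 satisfies error → AX (beep ∨ ¬door).
q0 ∈ Sat(AG (error → AX (beep ∨ ¬door))).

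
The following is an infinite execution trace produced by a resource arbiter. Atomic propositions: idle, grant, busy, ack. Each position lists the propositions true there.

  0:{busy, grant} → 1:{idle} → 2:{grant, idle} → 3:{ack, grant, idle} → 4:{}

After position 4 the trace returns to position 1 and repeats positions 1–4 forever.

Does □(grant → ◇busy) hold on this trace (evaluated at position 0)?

grant → ◇busy must hold at every position from 0 onward. It fails at position 2, so □(grant → ◇busy) is false.
Positions where grant holds: 0, 2, 3.
Check ◇busy at each: 0→ok, 2→fails, 3→fails.

No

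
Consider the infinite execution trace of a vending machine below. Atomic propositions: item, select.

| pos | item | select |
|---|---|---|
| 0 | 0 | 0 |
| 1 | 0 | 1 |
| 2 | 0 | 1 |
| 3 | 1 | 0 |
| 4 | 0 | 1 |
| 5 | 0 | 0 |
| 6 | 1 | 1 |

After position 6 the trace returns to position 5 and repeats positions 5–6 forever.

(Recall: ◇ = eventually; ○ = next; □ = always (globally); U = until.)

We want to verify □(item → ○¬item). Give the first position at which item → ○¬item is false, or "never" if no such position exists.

never

item → ○¬item holds at every position 0..6, and those are all the positions the trace ever visits, so the invariant □(item → ○¬item) is never violated.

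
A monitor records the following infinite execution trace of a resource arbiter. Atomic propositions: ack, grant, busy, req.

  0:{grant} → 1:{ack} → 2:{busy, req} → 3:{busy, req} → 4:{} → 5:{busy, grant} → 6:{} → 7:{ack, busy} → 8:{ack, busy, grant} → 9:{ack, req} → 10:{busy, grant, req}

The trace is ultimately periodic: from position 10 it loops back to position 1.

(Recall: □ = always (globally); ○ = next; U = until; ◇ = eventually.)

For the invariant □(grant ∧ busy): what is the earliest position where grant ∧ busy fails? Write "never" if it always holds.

0

At position 0 the labels are {grant}, so grant ∧ busy is false there. This is the first violation.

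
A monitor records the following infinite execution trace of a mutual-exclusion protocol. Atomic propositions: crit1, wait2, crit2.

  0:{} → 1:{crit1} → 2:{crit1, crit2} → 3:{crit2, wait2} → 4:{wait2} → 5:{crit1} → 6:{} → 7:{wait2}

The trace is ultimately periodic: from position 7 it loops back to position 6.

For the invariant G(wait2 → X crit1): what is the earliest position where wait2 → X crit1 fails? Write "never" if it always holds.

Check wait2 → X crit1 at each position in order: 0 ✓, 1 ✓, 2 ✓.
At position 3 the labels are {crit2, wait2} and the next position 4 has {wait2}, so wait2 → X crit1 is false there. This is the first violation.

3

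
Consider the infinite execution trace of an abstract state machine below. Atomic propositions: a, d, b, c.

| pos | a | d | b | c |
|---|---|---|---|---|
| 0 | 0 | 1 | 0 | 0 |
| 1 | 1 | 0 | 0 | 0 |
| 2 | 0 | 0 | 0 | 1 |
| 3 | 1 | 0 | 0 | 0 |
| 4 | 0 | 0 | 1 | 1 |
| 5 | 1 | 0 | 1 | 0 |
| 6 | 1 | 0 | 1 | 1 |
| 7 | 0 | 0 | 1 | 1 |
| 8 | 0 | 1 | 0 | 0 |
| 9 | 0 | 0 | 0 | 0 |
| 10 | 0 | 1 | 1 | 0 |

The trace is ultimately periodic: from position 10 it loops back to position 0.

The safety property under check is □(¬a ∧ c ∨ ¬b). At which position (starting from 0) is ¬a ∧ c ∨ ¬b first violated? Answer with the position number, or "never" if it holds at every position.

5

Check ¬a ∧ c ∨ ¬b at each position in order: 0 ✓, 1 ✓, 2 ✓, 3 ✓, 4 ✓.
At position 5 the labels are {a, b}, so ¬a ∧ c ∨ ¬b is false there. This is the first violation.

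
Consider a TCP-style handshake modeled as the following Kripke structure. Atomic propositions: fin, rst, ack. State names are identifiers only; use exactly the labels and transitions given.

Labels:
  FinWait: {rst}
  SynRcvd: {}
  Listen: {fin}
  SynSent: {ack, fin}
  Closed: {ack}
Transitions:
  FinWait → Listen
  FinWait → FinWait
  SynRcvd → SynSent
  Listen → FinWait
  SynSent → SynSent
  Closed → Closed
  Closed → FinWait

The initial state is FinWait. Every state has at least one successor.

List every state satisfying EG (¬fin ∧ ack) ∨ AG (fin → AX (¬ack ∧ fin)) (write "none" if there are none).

{Closed}

States satisfying ¬fin ∧ ack: {Closed}.
States satisfying EG (¬fin ∧ ack): {Closed}.
States satisfying fin → AX (¬ack ∧ fin): {FinWait, SynRcvd, Closed}.
States satisfying AG (fin → AX (¬ack ∧ fin)): ∅.
States satisfying EG (¬fin ∧ ack) ∨ AG (fin → AX (¬ack ∧ fin)): {Closed}.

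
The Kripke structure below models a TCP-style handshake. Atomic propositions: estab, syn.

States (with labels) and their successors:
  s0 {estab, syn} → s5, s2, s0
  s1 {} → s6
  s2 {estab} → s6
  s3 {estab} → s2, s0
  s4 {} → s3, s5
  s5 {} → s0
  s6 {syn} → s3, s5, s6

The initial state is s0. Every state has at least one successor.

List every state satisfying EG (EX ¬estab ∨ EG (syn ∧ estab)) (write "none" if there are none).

States satisfying EX ¬estab ∨ EG (syn ∧ estab): {s0, s1, s2, s4, s6}.
States satisfying EG (EX ¬estab ∨ EG (syn ∧ estab)): {s0, s1, s2, s6}.

{s0, s1, s2, s6}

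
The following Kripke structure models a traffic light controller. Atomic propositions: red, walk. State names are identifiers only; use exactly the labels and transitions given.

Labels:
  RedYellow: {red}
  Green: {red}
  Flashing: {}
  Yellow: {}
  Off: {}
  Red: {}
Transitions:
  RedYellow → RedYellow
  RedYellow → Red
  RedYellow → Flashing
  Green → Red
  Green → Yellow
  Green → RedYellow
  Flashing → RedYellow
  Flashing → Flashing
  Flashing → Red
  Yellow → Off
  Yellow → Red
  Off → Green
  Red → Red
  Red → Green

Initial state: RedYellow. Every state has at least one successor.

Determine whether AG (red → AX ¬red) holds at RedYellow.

No

States satisfying red → AX ¬red: {Flashing, Yellow, Off, Red}.
States satisfying AG (red → AX ¬red): ∅.
Green is reachable from RedYellow and violates red → AX ¬red, so AG fails at RedYellow.
RedYellow ∉ Sat(AG (red → AX ¬red)).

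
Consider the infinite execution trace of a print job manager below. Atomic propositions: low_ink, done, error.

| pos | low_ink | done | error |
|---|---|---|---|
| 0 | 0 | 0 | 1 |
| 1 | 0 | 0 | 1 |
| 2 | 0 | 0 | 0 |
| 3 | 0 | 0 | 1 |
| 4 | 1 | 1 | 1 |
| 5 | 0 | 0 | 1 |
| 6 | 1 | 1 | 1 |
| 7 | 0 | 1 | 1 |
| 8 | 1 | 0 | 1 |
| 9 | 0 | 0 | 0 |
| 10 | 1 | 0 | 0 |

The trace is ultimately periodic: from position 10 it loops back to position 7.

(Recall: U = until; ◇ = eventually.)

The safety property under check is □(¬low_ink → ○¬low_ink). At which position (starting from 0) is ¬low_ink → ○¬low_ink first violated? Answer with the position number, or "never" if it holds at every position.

3

Check ¬low_ink → ○¬low_ink at each position in order: 0 ✓, 1 ✓, 2 ✓.
At position 3 the labels are {error} and the next position 4 has {done, error, low_ink}, so ¬low_ink → ○¬low_ink is false there. This is the first violation.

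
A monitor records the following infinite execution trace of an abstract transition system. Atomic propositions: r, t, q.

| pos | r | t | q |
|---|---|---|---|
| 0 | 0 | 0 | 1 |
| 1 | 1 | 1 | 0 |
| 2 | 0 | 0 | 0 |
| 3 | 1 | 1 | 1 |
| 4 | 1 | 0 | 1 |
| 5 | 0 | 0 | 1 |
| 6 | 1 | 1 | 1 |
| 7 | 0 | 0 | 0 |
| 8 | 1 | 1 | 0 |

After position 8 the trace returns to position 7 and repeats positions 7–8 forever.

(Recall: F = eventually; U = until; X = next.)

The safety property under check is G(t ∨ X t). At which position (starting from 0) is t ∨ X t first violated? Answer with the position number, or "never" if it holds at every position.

4

Check t ∨ X t at each position in order: 0 ✓, 1 ✓, 2 ✓, 3 ✓.
At position 4 the labels are {q, r} and the next position 5 has {q}, so t ∨ X t is false there. This is the first violation.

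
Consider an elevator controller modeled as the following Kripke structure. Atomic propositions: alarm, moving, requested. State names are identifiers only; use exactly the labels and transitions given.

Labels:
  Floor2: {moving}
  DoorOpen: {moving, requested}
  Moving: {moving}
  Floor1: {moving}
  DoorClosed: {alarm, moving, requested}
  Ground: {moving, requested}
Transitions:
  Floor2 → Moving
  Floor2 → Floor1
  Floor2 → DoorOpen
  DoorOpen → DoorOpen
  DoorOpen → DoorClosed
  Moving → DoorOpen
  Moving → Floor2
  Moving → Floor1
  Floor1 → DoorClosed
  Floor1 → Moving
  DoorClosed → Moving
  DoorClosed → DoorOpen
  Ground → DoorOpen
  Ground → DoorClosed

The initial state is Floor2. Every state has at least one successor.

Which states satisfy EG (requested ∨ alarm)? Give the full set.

States satisfying requested ∨ alarm: {DoorOpen, DoorClosed, Ground}.
States satisfying EG (requested ∨ alarm): {DoorOpen, DoorClosed, Ground}.

{DoorOpen, DoorClosed, Ground}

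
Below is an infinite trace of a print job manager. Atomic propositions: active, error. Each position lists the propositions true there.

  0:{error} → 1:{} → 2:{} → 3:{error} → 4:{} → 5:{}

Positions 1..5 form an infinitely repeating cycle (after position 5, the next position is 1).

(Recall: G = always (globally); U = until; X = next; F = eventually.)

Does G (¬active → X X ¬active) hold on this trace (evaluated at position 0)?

¬active → X X ¬active holds at every position 0..5, and those are all positions ever visited, so G (¬active → X X ¬active) holds.
Positions where ¬active holds: 0, 1, 2, 3, 4, 5.
Check X X ¬active at each: 0→ok, 1→ok, 2→ok, 3→ok, 4→ok, 5→ok.

Yes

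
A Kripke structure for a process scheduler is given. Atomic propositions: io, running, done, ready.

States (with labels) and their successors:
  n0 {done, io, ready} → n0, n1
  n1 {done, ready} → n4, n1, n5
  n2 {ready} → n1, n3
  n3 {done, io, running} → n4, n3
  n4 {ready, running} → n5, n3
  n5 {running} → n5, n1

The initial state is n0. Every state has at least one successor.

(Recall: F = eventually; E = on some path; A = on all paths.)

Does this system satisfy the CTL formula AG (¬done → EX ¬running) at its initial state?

States satisfying ¬done → EX ¬running: {n0, n1, n2, n3, n5}.
States satisfying AG (¬done → EX ¬running): ∅.
n4 is reachable from n0 and violates ¬done → EX ¬running, so AG fails at n0.
n0 ∉ Sat(AG (¬done → EX ¬running)).

No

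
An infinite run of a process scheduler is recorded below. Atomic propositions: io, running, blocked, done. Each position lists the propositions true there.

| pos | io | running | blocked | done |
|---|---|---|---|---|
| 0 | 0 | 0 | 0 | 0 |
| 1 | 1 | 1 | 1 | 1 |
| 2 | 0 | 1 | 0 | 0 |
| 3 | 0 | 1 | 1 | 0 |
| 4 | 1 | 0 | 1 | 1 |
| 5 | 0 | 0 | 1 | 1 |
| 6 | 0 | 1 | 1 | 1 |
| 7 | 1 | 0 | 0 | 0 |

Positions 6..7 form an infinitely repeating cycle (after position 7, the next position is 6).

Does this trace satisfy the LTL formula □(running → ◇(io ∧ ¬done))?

running → ◇(io ∧ ¬done) holds at every position 0..7, and those are all positions ever visited, so □(running → ◇(io ∧ ¬done)) holds.
Positions where running holds: 1, 2, 3, 6.
Check ◇(io ∧ ¬done) at each: 1→ok, 2→ok, 3→ok, 6→ok.

Satisfied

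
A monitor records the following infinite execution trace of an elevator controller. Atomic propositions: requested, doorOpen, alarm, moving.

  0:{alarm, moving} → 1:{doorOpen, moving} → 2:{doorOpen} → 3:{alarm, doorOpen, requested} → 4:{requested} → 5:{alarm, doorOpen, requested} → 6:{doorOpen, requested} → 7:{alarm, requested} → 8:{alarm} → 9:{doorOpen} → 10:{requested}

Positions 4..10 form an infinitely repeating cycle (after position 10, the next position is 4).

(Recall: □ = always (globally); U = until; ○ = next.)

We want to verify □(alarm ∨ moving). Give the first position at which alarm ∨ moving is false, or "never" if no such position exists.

Check alarm ∨ moving at each position in order: 0 ✓, 1 ✓.
At position 2 the labels are {doorOpen}, so alarm ∨ moving is false there. This is the first violation.

2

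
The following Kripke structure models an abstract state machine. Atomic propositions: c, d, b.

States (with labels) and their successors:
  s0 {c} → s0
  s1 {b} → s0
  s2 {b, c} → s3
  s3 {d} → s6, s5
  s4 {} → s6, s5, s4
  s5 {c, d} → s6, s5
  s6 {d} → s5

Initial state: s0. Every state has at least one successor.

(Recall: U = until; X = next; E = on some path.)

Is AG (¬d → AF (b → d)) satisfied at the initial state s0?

States satisfying ¬d → AF (b → d): {s0, s1, s2, s3, s4, s5, s6}.
States satisfying AG (¬d → AF (b → d)): {s0, s1, s2, s3, s4, s5, s6}.
Every state reachable from s0 satisfies ¬d → AF (b → d).
s0 ∈ Sat(AG (¬d → AF (b → d))).

Satisfied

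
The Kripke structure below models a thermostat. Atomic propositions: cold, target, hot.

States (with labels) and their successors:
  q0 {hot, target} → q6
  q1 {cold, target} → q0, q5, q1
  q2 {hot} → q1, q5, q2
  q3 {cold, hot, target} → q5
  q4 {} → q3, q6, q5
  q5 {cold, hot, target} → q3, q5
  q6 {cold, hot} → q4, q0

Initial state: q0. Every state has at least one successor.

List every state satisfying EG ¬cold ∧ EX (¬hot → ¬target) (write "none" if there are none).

States satisfying ¬cold: {q0, q2, q4}.
States satisfying EG ¬cold: {q2}.
States satisfying ¬hot → ¬target: {q0, q2, q3, q4, q5, q6}.
States satisfying EX (¬hot → ¬target): {q0, q1, q2, q3, q4, q5, q6}.
States satisfying EG ¬cold ∧ EX (¬hot → ¬target): {q2}.

{q2}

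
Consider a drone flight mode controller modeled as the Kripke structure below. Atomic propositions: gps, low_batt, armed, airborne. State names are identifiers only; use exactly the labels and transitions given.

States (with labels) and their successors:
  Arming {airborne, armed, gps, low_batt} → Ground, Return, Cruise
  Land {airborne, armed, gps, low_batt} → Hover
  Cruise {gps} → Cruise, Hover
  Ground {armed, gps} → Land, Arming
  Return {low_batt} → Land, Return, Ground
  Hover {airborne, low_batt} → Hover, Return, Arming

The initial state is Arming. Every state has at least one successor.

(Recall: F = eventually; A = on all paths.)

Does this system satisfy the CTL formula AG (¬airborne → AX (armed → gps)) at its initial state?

States satisfying ¬airborne → AX (armed → gps): {Arming, Land, Cruise, Ground, Return, Hover}.
States satisfying AG (¬airborne → AX (armed → gps)): {Arming, Land, Cruise, Ground, Return, Hover}.
Every state reachable from Arming satisfies ¬airborne → AX (armed → gps).
Arming ∈ Sat(AG (¬airborne → AX (armed → gps))).

Yes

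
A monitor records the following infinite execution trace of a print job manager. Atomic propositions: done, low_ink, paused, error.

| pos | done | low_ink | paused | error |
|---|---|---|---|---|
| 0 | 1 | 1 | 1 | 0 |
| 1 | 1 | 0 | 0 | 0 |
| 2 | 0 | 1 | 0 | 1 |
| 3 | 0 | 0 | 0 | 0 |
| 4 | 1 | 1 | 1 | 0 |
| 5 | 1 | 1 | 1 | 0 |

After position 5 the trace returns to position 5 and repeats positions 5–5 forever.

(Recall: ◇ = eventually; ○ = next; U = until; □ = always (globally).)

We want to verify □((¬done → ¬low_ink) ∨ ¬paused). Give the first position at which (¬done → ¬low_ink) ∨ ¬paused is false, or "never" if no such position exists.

(¬done → ¬low_ink) ∨ ¬paused holds at every position 0..5, and those are all the positions the trace ever visits, so the invariant □((¬done → ¬low_ink) ∨ ¬paused) is never violated.

never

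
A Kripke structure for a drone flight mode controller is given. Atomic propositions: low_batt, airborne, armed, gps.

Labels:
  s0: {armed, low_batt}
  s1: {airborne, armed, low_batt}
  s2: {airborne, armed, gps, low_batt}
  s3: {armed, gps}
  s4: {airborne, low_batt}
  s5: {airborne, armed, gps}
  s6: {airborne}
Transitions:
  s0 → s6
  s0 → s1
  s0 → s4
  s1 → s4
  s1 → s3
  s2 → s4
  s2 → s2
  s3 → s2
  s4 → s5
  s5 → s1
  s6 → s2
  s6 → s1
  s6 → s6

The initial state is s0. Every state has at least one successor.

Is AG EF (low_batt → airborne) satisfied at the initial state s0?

Yes

States satisfying EF (low_batt → airborne): {s0, s1, s2, s3, s4, s5, s6}.
States satisfying AG EF (low_batt → airborne): {s0, s1, s2, s3, s4, s5, s6}.
Every state reachable from s0 satisfies EF (low_batt → airborne).
s0 ∈ Sat(AG EF (low_batt → airborne)).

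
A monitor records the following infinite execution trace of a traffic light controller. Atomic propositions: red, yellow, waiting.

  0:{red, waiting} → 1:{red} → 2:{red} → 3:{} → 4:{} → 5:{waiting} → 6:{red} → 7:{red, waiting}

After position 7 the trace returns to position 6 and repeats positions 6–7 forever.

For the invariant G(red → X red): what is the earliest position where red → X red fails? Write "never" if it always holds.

2

Check red → X red at each position in order: 0 ✓, 1 ✓.
At position 2 the labels are {red} and the next position 3 has {}, so red → X red is false there. This is the first violation.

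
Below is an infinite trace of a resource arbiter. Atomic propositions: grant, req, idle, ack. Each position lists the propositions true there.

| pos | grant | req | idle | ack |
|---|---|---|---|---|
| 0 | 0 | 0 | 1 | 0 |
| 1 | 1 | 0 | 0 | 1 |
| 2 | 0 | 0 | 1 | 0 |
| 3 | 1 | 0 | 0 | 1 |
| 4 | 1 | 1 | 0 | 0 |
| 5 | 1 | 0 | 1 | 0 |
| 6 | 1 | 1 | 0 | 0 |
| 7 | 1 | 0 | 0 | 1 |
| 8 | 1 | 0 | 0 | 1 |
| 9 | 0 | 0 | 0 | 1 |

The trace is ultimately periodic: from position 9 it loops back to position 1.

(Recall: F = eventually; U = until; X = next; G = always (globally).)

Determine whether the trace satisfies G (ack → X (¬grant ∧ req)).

No

ack → X (¬grant ∧ req) must hold at every position from 0 onward. It fails at position 1, so G (ack → X (¬grant ∧ req)) is false.
Positions where ack holds: 1, 3, 7, 8, 9.
Check X (¬grant ∧ req) at each: 1→fails, 3→fails, 7→fails, 8→fails, 9→fails.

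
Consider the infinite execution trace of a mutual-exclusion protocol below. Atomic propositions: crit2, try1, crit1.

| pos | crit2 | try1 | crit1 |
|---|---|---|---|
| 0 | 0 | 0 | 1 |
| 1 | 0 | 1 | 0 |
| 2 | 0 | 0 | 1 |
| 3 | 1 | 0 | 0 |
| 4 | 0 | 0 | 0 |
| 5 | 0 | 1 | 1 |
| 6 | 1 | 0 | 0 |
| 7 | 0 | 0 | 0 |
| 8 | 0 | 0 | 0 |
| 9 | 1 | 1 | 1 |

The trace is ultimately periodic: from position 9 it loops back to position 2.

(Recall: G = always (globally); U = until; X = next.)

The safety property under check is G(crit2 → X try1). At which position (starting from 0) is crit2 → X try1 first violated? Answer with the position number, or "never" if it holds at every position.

Check crit2 → X try1 at each position in order: 0 ✓, 1 ✓, 2 ✓.
At position 3 the labels are {crit2} and the next position 4 has {}, so crit2 → X try1 is false there. This is the first violation.

3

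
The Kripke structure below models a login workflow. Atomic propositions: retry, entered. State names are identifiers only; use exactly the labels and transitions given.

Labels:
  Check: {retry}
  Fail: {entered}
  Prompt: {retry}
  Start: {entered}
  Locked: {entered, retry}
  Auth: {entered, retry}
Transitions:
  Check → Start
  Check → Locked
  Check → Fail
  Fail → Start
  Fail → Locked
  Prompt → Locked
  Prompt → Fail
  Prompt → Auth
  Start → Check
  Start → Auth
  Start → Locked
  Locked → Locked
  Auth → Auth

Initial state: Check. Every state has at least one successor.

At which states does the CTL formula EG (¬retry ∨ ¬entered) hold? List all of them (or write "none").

{Check, Fail, Prompt, Start}

States satisfying ¬retry ∨ ¬entered: {Check, Fail, Prompt, Start}.
States satisfying EG (¬retry ∨ ¬entered): {Check, Fail, Prompt, Start}.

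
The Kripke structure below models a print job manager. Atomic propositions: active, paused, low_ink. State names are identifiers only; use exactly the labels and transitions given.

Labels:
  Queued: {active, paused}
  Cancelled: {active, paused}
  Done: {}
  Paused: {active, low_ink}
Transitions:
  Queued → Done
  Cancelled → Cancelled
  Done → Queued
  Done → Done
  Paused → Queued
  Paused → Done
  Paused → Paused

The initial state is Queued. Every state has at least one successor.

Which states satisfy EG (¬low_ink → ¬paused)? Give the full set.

{Done, Paused}

States satisfying ¬low_ink → ¬paused: {Done, Paused}.
States satisfying EG (¬low_ink → ¬paused): {Done, Paused}.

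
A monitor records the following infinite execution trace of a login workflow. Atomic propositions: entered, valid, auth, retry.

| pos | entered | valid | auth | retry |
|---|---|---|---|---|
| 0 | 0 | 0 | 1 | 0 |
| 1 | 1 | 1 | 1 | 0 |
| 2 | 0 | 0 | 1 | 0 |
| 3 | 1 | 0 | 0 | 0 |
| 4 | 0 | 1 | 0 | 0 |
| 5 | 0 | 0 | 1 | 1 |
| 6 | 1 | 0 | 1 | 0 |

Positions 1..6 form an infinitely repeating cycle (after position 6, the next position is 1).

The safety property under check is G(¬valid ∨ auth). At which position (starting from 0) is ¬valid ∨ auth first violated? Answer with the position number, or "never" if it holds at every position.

Check ¬valid ∨ auth at each position in order: 0 ✓, 1 ✓, 2 ✓, 3 ✓.
At position 4 the labels are {valid}, so ¬valid ∨ auth is false there. This is the first violation.

4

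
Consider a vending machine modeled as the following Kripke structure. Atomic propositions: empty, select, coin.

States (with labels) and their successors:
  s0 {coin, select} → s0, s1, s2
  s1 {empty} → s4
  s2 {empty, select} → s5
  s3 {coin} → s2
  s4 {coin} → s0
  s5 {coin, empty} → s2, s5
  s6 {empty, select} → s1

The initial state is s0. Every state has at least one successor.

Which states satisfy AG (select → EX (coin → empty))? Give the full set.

{s0, s1, s2, s3, s4, s5, s6}

States satisfying select → EX (coin → empty): {s0, s1, s2, s3, s4, s5, s6}.
States satisfying AG (select → EX (coin → empty)): {s0, s1, s2, s3, s4, s5, s6}.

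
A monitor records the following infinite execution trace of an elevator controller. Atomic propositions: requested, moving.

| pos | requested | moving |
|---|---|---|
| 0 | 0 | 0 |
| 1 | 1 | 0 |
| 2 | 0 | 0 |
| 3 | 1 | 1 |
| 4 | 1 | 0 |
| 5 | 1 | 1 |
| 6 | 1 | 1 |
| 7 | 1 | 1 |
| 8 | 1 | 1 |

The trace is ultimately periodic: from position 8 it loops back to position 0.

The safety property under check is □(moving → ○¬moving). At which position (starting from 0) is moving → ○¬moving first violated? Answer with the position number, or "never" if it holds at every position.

Check moving → ○¬moving at each position in order: 0 ✓, 1 ✓, 2 ✓, 3 ✓, 4 ✓.
At position 5 the labels are {moving, requested} and the next position 6 has {moving, requested}, so moving → ○¬moving is false there. This is the first violation.

5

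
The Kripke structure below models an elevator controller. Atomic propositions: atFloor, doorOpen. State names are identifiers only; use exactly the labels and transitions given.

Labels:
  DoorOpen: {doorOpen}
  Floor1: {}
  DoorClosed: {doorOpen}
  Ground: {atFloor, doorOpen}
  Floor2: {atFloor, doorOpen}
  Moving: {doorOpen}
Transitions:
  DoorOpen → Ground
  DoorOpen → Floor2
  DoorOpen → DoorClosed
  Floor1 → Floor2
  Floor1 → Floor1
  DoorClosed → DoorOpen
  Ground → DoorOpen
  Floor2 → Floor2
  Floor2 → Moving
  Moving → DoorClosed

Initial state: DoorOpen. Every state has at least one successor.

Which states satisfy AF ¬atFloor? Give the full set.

States satisfying ¬atFloor: {DoorOpen, Floor1, DoorClosed, Moving}.
States satisfying AF ¬atFloor: {DoorOpen, Floor1, DoorClosed, Ground, Moving}.

{DoorOpen, Floor1, DoorClosed, Ground, Moving}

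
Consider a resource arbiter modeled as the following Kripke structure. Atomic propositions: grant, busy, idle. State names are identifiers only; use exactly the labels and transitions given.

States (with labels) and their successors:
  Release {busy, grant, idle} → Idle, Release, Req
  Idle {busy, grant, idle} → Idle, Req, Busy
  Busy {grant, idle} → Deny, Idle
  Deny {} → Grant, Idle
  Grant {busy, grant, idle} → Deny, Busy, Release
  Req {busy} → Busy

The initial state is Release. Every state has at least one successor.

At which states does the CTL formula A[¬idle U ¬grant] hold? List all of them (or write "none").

{Deny, Req}

States satisfying ¬idle: {Deny, Req}.
States satisfying ¬grant: {Deny, Req}.
States satisfying A[¬idle U ¬grant]: {Deny, Req}.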